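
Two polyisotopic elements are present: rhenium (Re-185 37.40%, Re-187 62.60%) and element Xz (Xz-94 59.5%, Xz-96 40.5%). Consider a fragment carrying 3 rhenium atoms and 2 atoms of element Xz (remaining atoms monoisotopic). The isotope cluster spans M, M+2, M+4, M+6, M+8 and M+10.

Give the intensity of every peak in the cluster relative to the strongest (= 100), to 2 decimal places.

5.42 : 34.58 : 85.08 : 100.00 : 55.68 : 11.77

Rhenium pattern (n=3): 0.05231362 : 0.26268713 : 0.43968487 : 0.24531438
Element Xz pattern (n=2): 0.354025 : 0.48195 : 0.164025
Convolve the two distributions (both contribute in 2-u steps):
  M: 0.05231362×0.354025 = 0.018520
  M+2: 0.05231362×0.48195 + 0.26268713×0.354025 = 0.118210
  M+4: 0.05231362×0.164025 + 0.26268713×0.48195 + 0.43968487×0.354025 = 0.290842
  M+6: 0.26268713×0.164025 + 0.43968487×0.48195 + 0.24531438×0.354025 = 0.341841
  M+8: 0.43968487×0.164025 + 0.24531438×0.48195 = 0.190349
  M+10: 0.24531438×0.164025 = 0.040238
Scale to base peak (0.341841) = 100: 5.42 : 34.58 : 85.08 : 100.00 : 55.68 : 11.77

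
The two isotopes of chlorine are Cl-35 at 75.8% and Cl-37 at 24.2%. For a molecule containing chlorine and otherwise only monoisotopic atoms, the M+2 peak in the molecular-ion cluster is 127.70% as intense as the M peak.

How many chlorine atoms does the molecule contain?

4

The M+2/M ratio from n Cl atoms is n · q/p = n · 0.242/0.758.
n = 1.2770 × 0.758/0.242 = 4.00 ≈ 4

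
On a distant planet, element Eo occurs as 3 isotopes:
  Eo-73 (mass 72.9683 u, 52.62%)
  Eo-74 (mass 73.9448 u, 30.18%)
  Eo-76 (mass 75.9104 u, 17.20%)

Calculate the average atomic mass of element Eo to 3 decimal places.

Ar = Σ fᵢ·mᵢ = 0.5262 × 72.9683 + 0.3018 × 73.9448 + 0.1720 × 75.9104
= 38.39592 + 22.31654 + 13.05659 = 73.76905 u

73.769 u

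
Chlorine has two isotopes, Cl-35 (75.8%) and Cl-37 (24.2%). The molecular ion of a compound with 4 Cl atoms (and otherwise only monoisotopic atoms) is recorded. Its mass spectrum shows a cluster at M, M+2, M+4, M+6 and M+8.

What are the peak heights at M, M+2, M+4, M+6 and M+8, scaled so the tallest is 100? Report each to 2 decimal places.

78.31 : 100.00 : 47.89 : 10.19 : 0.81

Each Cl atom is independently Cl-35 (p = 0.758) or Cl-37 (q = 0.242); the cluster is the binomial expansion (p + q)^4.
P(M) = 0.758^4 = 0.330124
P(M+2) = 4 × 0.758^3 × 0.242^1 = 0.421583
P(M+4) = 6 × 0.758^2 × 0.242^2 = 0.201893
P(M+6) = 4 × 0.758^1 × 0.242^3 = 0.042971
P(M+8) = 0.242^4 = 0.003430
The M+2 peak is largest (0.421583); scaling to 100 gives 78.31 : 100.00 : 47.89 : 10.19 : 0.81.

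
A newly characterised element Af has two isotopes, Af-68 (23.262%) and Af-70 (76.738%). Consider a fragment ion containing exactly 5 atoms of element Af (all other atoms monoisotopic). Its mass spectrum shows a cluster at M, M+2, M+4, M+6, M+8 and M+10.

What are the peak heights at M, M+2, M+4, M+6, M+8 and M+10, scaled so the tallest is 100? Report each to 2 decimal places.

The 5 Af atoms are independent, so intensities follow the terms of (0.23262 + 0.76738)^5.
P(M) = 0.23262^5 = 0.000681
P(M+2) = 5 × 0.23262^4 × 0.76738^1 = 0.011235
P(M+4) = 10 × 0.23262^3 × 0.76738^2 = 0.074125
P(M+6) = 10 × 0.23262^2 × 0.76738^3 = 0.244526
P(M+8) = 5 × 0.23262^1 × 0.76738^4 = 0.403329
P(M+10) = 0.76738^5 = 0.266105
The M+8 peak is largest (0.403329); scaling to 100 gives 0.17 : 2.79 : 18.38 : 60.63 : 100.00 : 65.98.

0.17 : 2.79 : 18.38 : 60.63 : 100.00 : 65.98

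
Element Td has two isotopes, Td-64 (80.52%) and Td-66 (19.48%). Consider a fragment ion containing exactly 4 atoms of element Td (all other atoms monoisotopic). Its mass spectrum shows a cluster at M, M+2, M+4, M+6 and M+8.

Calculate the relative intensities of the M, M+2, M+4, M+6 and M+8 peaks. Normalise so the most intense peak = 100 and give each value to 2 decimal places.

Expanding (0.8052 + 0.1948)^4:
P(M) = 0.8052^4 = 0.420354
P(M+2) = 4 × 0.8052^3 × 0.1948^1 = 0.406781
P(M+4) = 6 × 0.8052^2 × 0.1948^2 = 0.147617
P(M+6) = 4 × 0.8052^1 × 0.1948^3 = 0.023808
P(M+8) = 0.1948^4 = 0.001440
The M peak is largest (0.420354); scaling to 100 gives 100.00 : 96.77 : 35.12 : 5.66 : 0.34.

100.00 : 96.77 : 35.12 : 5.66 : 0.34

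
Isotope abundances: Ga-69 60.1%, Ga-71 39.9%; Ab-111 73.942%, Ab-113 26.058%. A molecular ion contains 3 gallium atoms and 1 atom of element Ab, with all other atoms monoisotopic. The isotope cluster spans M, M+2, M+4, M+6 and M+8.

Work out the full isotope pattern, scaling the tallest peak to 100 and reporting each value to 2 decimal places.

42.66 : 100.00 : 86.35 : 32.36 : 4.40

Gallium pattern (n=3): 0.2170818 : 0.4323576 : 0.2870394 : 0.0635212
Element Ab pattern (n=1): 0.73942 : 0.26058
Convolve the two distributions (both contribute in 2-u steps):
  M: 0.2170818×0.73942 = 0.160515
  M+2: 0.2170818×0.26058 + 0.4323576×0.73942 = 0.376261
  M+4: 0.4323576×0.26058 + 0.2870394×0.73942 = 0.324906
  M+6: 0.2870394×0.26058 + 0.0635212×0.73942 = 0.121766
  M+8: 0.0635212×0.26058 = 0.016552
Scale to base peak (0.376261) = 100: 42.66 : 100.00 : 86.35 : 32.36 : 4.40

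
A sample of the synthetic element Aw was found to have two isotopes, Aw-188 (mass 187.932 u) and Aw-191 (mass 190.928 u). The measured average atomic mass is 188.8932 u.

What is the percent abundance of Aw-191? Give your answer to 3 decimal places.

32.083%

Let x be the fractional abundance of Aw-188; then Aw-191 has abundance 1 − x.
187.932·x + 190.928·(1 − x) = 188.8932
(187.932 − 190.928)·x = 188.8932 − 190.928
x = -2.0348 / -2.996 = 0.67917 → 67.917% Aw-188, 32.083% Aw-191.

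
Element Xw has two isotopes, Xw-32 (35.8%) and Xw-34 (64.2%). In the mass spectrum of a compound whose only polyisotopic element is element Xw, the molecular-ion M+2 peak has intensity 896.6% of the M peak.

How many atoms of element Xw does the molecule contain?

With n Xw atoms, P(M+2)/P(M) = C(n,1)·p^(n−1)q / p^n = n·q/p = n · 0.642/0.358.
n = 8.966 × 0.358/0.642 = 5.00 ≈ 5

5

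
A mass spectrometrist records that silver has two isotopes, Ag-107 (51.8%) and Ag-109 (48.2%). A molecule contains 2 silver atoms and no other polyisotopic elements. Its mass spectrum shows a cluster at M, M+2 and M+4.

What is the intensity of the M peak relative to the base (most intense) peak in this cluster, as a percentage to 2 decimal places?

53.73%

Binomial terms of (0.518 + 0.482)^2: M 0.2683, M+2 0.4994, M+4 0.2323 → M+2 is the base peak.
P(M+2) = C(2,1) × 0.518^1 × 0.482^1 = 2 × 0.5180 × 0.4820 = 0.499352 (base)
P(M) = C(2,0) × 0.518^2 × 0.482^0 = 1 × 0.268324 × 1.0000 = 0.268324
Relative intensity = 0.268324 / 0.499352 × 100 = 53.73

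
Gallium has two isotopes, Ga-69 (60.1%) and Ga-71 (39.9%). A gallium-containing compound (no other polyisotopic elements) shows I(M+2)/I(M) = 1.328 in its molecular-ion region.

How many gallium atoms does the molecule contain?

2

With n Ga atoms, P(M+2)/P(M) = C(n,1)·p^(n−1)q / p^n = n·q/p = n · 0.399/0.601.
n = 1.328 × 0.601/0.399 = 2.00 ≈ 2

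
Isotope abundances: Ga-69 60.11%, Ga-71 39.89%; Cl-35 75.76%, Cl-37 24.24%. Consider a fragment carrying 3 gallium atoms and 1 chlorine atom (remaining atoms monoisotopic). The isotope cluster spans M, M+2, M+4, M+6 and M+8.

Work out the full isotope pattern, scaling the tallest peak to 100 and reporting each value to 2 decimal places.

Gallium pattern (n=3): 0.21719018 : 0.43239309 : 0.28694328 : 0.06347345
Chlorine pattern (n=1): 0.7576 : 0.2424
Convolve the two distributions (both contribute in 2-u steps):
  M: 0.21719018×0.7576 = 0.164543
  M+2: 0.21719018×0.2424 + 0.43239309×0.7576 = 0.380228
  M+4: 0.43239309×0.2424 + 0.28694328×0.7576 = 0.322200
  M+6: 0.28694328×0.2424 + 0.06347345×0.7576 = 0.117643
  M+8: 0.06347345×0.2424 = 0.015386
Scale to base peak (0.380228) = 100: 43.27 : 100.00 : 84.74 : 30.94 : 4.05

43.27 : 100.00 : 84.74 : 30.94 : 4.05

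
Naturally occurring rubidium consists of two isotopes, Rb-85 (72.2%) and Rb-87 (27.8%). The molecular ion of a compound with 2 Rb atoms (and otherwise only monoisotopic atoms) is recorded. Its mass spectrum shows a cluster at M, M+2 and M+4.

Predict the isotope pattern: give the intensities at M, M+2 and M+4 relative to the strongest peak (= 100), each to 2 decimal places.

Each Rb atom is independently Rb-85 (p = 0.722) or Rb-87 (q = 0.278); the cluster is the binomial expansion (p + q)^2.
P(M) = 0.722^2 = 0.521284
P(M+2) = 2 × 0.722^1 × 0.278^1 = 0.401432
P(M+4) = 0.278^2 = 0.077284
The M peak is largest (0.521284); scaling to 100 gives 100.00 : 77.01 : 14.83.

100.00 : 77.01 : 14.83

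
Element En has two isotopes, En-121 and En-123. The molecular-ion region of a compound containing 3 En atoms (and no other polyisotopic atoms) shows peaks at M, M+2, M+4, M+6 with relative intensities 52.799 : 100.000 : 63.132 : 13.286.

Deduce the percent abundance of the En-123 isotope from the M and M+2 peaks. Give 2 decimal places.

If p is the fraction of En that is En-121, then I(M+2)/I(M) = [C(3,1)·p^2·(1−p)] / p^3 = 3·(1−p)/p = 100.000/52.799 = 1.8940
(1−p)/p = 1.8940/3 = 0.6313  ⇒  p = 1/(1 + 0.6313) = 0.6130
En-121: 61.30%, En-123: 38.70%.

38.70%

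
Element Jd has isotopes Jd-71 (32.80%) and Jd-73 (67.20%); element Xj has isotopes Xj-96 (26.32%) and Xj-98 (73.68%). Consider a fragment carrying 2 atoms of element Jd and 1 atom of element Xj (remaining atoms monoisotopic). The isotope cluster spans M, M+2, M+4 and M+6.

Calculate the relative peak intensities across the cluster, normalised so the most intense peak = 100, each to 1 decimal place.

Element Jd pattern (n=2): 0.107584 : 0.440832 : 0.451584
Element Xj pattern (n=1): 0.2632 : 0.7368
Convolve the two distributions (both contribute in 2-u steps):
  M: 0.107584×0.2632 = 0.028316
  M+2: 0.107584×0.7368 + 0.440832×0.2632 = 0.195295
  M+4: 0.440832×0.7368 + 0.451584×0.2632 = 0.443662
  M+6: 0.451584×0.7368 = 0.332727
Scale to base peak (0.443662) = 100: 6.4 : 44.0 : 100.0 : 75.0

6.4 : 44.0 : 100.0 : 75.0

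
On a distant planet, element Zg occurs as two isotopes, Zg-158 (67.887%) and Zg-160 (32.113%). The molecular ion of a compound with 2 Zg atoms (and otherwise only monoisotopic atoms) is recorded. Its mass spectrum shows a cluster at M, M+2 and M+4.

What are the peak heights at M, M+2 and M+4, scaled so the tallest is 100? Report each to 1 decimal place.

100.0 : 94.6 : 22.4

The 2 Zg atoms are independent, so intensities follow the terms of (0.67887 + 0.32113)^2.
P(M) = 0.67887^2 = 0.460864
P(M+2) = 2 × 0.67887^1 × 0.32113^1 = 0.436011
P(M+4) = 0.32113^2 = 0.103124
The M peak is largest (0.460864); scaling to 100 gives 100.0 : 94.6 : 22.4.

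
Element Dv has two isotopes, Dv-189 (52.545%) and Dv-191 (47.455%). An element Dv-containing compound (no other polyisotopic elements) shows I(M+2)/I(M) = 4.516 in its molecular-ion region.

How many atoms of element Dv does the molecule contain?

The M+2/M ratio from n Dv atoms is n · q/p = n · 0.47455/0.52545.
n = 4.516 × 0.52545/0.47455 = 5.00 ≈ 5

5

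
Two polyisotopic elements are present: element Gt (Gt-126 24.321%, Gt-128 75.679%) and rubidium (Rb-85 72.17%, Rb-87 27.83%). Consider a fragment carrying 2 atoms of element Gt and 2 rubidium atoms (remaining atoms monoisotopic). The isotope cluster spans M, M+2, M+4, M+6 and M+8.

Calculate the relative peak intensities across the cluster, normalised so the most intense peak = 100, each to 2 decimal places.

Element Gt pattern (n=2): 0.0591511 : 0.36811779 : 0.5727311
Rubidium pattern (n=2): 0.52085089 : 0.40169822 : 0.07745089
Convolve the two distributions (both contribute in 2-u steps):
  M: 0.0591511×0.52085089 = 0.030809
  M+2: 0.0591511×0.40169822 + 0.36811779×0.52085089 = 0.215495
  M+4: 0.0591511×0.07745089 + 0.36811779×0.40169822 + 0.5727311×0.52085089 = 0.450761
  M+6: 0.36811779×0.07745089 + 0.5727311×0.40169822 = 0.258576
  M+8: 0.5727311×0.07745089 = 0.044359
Scale to base peak (0.450761) = 100: 6.83 : 47.81 : 100.00 : 57.36 : 9.84

6.83 : 47.81 : 100.00 : 57.36 : 9.84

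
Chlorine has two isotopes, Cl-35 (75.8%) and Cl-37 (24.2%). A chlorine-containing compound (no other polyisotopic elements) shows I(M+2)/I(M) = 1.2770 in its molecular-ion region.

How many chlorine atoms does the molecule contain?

4

The M+2/M ratio from n Cl atoms is n · q/p = n · 0.242/0.758.
n = 1.2770 × 0.758/0.242 = 4.00 ≈ 4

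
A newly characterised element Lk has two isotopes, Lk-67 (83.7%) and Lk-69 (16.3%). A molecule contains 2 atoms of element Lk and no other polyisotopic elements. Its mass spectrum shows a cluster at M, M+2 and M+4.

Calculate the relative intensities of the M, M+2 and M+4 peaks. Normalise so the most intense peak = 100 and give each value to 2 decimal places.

100.00 : 38.95 : 3.79

The 2 Lk atoms are independent, so intensities follow the terms of (0.837 + 0.163)^2.
P(M) = 0.837^2 = 0.700569
P(M+2) = 2 × 0.837^1 × 0.163^1 = 0.272862
P(M+4) = 0.163^2 = 0.026569
The M peak is largest (0.700569); scaling to 100 gives 100.00 : 38.95 : 3.79.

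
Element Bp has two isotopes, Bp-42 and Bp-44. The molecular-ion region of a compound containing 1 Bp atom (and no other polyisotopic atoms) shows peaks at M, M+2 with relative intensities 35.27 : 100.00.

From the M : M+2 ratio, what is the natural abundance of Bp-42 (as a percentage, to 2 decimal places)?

26.07%

If p is the fraction of Bp that is Bp-42, then I(M+2)/I(M) = [C(1,1)·p^0·(1−p)] / p^1 = 1·(1−p)/p = 100.00/35.27 = 2.8353
(1−p)/p = 2.8353/1 = 2.8353  ⇒  p = 1/(1 + 2.8353) = 0.2607
Bp-42: 26.07%, Bp-44: 73.93%.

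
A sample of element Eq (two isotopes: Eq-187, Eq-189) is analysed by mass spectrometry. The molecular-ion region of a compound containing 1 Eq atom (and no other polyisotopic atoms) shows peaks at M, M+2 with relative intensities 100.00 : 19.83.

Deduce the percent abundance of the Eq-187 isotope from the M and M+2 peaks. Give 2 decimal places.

83.45%

Let p = fractional abundance of Eq-187. I(M+2)/I(M) = [C(1,1)·p^0·(1−p)] / p^1 = 1·(1−p)/p = 19.83/100.00 = 0.1983
(1−p)/p = 0.1983/1 = 0.1983  ⇒  p = 1/(1 + 0.1983) = 0.8345
Eq-187: 83.45%, Eq-189: 16.55%.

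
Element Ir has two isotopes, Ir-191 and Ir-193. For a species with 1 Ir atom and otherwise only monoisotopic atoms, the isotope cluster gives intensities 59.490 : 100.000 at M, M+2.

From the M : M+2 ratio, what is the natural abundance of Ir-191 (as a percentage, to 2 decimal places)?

37.30%

If p is the fraction of Ir that is Ir-191, then I(M+2)/I(M) = [C(1,1)·p^0·(1−p)] / p^1 = 1·(1−p)/p = 100.000/59.490 = 1.6810
(1−p)/p = 1.6810/1 = 1.6810  ⇒  p = 1/(1 + 1.6810) = 0.3730
Ir-191: 37.30%, Ir-193: 62.70%.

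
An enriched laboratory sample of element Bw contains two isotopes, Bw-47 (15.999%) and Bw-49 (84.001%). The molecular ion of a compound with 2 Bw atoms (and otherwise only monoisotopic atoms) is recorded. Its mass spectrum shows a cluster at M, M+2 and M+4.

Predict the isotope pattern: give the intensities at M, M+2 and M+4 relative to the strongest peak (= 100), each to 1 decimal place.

Each Bw atom is independently Bw-47 (p = 0.15999) or Bw-49 (q = 0.84001); the cluster is the binomial expansion (p + q)^2.
P(M) = 0.15999^2 = 0.025597
P(M+2) = 2 × 0.15999^1 × 0.84001^1 = 0.268786
P(M+4) = 0.84001^2 = 0.705617
The M+4 peak is largest (0.705617); scaling to 100 gives 3.6 : 38.1 : 100.0.

3.6 : 38.1 : 100.0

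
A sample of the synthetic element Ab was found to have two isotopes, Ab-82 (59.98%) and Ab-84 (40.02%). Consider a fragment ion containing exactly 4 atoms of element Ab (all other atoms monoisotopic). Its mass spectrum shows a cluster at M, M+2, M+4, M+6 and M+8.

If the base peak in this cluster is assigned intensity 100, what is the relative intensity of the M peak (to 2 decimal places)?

37.44

(0.5998 + 0.4002)^4 gives M 0.1294, M+2 0.3454, M+4 0.3457, M+6 0.1538, M+8 0.0257; the largest is M+4.
P(M+4) = C(4,2) × 0.5998^2 × 0.4002^2 = 6 × 0.35976004 × 0.16016004 = 0.345715 (base)
P(M) = C(4,0) × 0.5998^4 × 0.4002^0 = 1 × 0.12942729 × 1.0000 = 0.129427
Relative intensity = 0.129427 / 0.345715 × 100 = 37.44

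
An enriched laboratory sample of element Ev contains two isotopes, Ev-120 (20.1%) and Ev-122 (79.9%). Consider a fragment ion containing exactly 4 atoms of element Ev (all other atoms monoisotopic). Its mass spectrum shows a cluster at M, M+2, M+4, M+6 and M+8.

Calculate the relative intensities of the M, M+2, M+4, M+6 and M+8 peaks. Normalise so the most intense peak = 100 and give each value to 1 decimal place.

Each Ev atom is independently Ev-120 (p = 0.201) or Ev-122 (q = 0.799); the cluster is the binomial expansion (p + q)^4.
P(M) = 0.201^4 = 0.001632
P(M+2) = 4 × 0.201^3 × 0.799^1 = 0.025953
P(M+4) = 6 × 0.201^2 × 0.799^2 = 0.154752
P(M+6) = 4 × 0.201^1 × 0.799^3 = 0.410106
P(M+8) = 0.799^4 = 0.407556
The M+6 peak is largest (0.410106); scaling to 100 gives 0.4 : 6.3 : 37.7 : 100.0 : 99.4.

0.4 : 6.3 : 37.7 : 100.0 : 99.4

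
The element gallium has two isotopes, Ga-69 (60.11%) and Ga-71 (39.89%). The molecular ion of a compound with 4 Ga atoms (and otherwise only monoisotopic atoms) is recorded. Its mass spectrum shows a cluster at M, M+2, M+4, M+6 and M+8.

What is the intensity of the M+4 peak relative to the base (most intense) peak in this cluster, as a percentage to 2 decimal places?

Term probabilities: M 0.1306, M+2 0.3465, M+4 0.3450, M+6 0.1526, M+8 0.0253. Base peak = M+2.
P(M+2) = C(4,1) × 0.6011^3 × 0.3989^1 = 4 × 0.21719018 × 0.3989 = 0.346549 (base)
P(M+4) = C(4,2) × 0.6011^2 × 0.3989^2 = 6 × 0.36132121 × 0.15912121 = 0.344963
Relative intensity = 0.344963 / 0.346549 × 100 = 99.54

99.54%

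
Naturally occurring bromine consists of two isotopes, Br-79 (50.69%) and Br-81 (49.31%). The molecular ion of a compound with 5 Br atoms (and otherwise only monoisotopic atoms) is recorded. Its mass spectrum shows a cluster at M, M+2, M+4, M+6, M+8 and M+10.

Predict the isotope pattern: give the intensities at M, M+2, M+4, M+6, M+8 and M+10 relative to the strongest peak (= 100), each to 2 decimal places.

Each Br atom is independently Br-79 (p = 0.5069) or Br-81 (q = 0.4931); the cluster is the binomial expansion (p + q)^5.
P(M) = 0.5069^5 = 0.033467
P(M+2) = 5 × 0.5069^4 × 0.4931^1 = 0.162777
P(M+4) = 10 × 0.5069^3 × 0.4931^2 = 0.316692
P(M+6) = 10 × 0.5069^2 × 0.4931^3 = 0.308070
P(M+8) = 5 × 0.5069^1 × 0.4931^4 = 0.149842
P(M+10) = 0.4931^5 = 0.029152
The M+4 peak is largest (0.316692); scaling to 100 gives 10.57 : 51.40 : 100.00 : 97.28 : 47.31 : 9.21.

10.57 : 51.40 : 100.00 : 97.28 : 47.31 : 9.21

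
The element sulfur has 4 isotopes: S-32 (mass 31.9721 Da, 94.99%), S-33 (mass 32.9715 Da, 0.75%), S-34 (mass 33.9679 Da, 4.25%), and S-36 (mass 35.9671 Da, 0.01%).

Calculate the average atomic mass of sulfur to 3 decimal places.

32.065 Da

Average mass = Σ (abundance × isotope mass) = 0.9499 × 31.9721 + 0.0075 × 32.9715 + 0.0425 × 33.9679 + 0.0001 × 35.9671
= 30.37030 + 0.24729 + 1.44364 + 0.00360 = 32.06483 Da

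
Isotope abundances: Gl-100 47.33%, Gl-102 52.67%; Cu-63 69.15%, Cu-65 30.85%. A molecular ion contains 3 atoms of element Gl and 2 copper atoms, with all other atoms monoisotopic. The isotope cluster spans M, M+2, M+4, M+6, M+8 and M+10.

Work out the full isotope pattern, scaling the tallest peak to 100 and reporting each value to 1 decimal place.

14.5 : 61.4 : 100.0 : 77.7 : 28.6 : 4.0

Element Gl pattern (n=3): 0.1060253 : 0.35396277 : 0.39389856 : 0.14611337
Copper pattern (n=2): 0.47817225 : 0.4266555 : 0.09517225
Convolve the two distributions (both contribute in 2-u steps):
  M: 0.1060253×0.47817225 = 0.050698
  M+2: 0.1060253×0.4266555 + 0.35396277×0.47817225 = 0.214491
  M+4: 0.1060253×0.09517225 + 0.35396277×0.4266555 + 0.39389856×0.47817225 = 0.349462
  M+6: 0.35396277×0.09517225 + 0.39389856×0.4266555 + 0.14611337×0.47817225 = 0.271614
  M+8: 0.39389856×0.09517225 + 0.14611337×0.4266555 = 0.099828
  M+10: 0.14611337×0.09517225 = 0.013906
Scale to base peak (0.349462) = 100: 14.5 : 61.4 : 100.0 : 77.7 : 28.6 : 4.0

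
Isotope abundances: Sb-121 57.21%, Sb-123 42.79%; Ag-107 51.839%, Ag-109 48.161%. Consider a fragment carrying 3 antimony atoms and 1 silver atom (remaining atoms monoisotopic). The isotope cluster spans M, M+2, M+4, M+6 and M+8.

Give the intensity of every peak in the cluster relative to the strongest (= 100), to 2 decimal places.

Antimony pattern (n=3): 0.18724742 : 0.42015297 : 0.3142518 : 0.07834781
Silver pattern (n=1): 0.51839 : 0.48161
Convolve the two distributions (both contribute in 2-u steps):
  M: 0.18724742×0.51839 = 0.097067
  M+2: 0.18724742×0.48161 + 0.42015297×0.51839 = 0.307983
  M+4: 0.42015297×0.48161 + 0.3142518×0.51839 = 0.365255
  M+6: 0.3142518×0.48161 + 0.07834781×0.51839 = 0.191962
  M+8: 0.07834781×0.48161 = 0.037733
Scale to base peak (0.365255) = 100: 26.58 : 84.32 : 100.00 : 52.56 : 10.33

26.58 : 84.32 : 100.00 : 52.56 : 10.33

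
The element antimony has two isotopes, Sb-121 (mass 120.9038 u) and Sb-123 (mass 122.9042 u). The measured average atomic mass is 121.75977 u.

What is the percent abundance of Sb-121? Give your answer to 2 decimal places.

Writing the weighted mean with unknown fraction x of Sb-121:
120.9038·x + 122.9042·(1 − x) = 121.75977
(120.9038 − 122.9042)·x = 121.75977 − 122.9042
x = -1.14443 / -2.0004 = 0.57210 → 57.21% Sb-121, 42.79% Sb-123.

57.21%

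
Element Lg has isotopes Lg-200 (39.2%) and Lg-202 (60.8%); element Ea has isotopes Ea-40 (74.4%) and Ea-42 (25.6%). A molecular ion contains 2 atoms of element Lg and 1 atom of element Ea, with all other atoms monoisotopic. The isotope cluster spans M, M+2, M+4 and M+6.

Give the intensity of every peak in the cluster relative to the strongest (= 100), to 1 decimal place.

28.8 : 99.2 : 100.0 : 23.8

Element Lg pattern (n=2): 0.153664 : 0.476672 : 0.369664
Element Ea pattern (n=1): 0.7440 : 0.2560
Convolve the two distributions (both contribute in 2-u steps):
  M: 0.153664×0.7440 = 0.114326
  M+2: 0.153664×0.2560 + 0.476672×0.7440 = 0.393982
  M+4: 0.476672×0.2560 + 0.369664×0.7440 = 0.397058
  M+6: 0.369664×0.2560 = 0.094634
Scale to base peak (0.397058) = 100: 28.8 : 99.2 : 100.0 : 23.8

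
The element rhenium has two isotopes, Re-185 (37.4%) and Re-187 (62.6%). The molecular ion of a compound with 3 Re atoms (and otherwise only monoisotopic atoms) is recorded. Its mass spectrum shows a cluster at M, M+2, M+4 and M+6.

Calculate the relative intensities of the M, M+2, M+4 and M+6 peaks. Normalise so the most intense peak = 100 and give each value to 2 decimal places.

11.90 : 59.74 : 100.00 : 55.79

Expanding (0.374 + 0.626)^3:
P(M) = 0.374^3 = 0.052314
P(M+2) = 3 × 0.374^2 × 0.626^1 = 0.262687
P(M+4) = 3 × 0.374^1 × 0.626^2 = 0.439685
P(M+6) = 0.626^3 = 0.245314
The M+4 peak is largest (0.439685); scaling to 100 gives 11.90 : 59.74 : 100.00 : 55.79.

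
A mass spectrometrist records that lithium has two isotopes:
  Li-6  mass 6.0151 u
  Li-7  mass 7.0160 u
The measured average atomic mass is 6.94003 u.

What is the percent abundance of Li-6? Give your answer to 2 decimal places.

Writing the weighted mean with unknown fraction x of Li-6:
6.0151·x + 7.0160·(1 − x) = 6.94003
(6.0151 − 7.0160)·x = 6.94003 − 7.0160
x = -0.07597 / -1.0009 = 0.07590 → 7.59% Li-6, 92.41% Li-7.

7.59%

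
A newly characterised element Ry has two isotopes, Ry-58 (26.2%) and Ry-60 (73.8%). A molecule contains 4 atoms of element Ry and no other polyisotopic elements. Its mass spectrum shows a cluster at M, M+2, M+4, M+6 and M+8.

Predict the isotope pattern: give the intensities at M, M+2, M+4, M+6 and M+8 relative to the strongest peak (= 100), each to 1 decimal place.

Each Ry atom is independently Ry-58 (p = 0.262) or Ry-60 (q = 0.738); the cluster is the binomial expansion (p + q)^4.
P(M) = 0.262^4 = 0.004712
P(M+2) = 4 × 0.262^3 × 0.738^1 = 0.053091
P(M+4) = 6 × 0.262^2 × 0.738^2 = 0.224319
P(M+6) = 4 × 0.262^1 × 0.738^3 = 0.421241
P(M+8) = 0.738^4 = 0.296637
The M+6 peak is largest (0.421241); scaling to 100 gives 1.1 : 12.6 : 53.3 : 100.0 : 70.4.

1.1 : 12.6 : 53.3 : 100.0 : 70.4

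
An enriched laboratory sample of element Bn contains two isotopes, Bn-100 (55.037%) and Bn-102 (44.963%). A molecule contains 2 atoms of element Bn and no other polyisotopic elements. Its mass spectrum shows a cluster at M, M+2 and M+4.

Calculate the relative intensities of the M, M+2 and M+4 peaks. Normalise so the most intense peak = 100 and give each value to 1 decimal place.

Each Bn atom is independently Bn-100 (p = 0.55037) or Bn-102 (q = 0.44963); the cluster is the binomial expansion (p + q)^2.
P(M) = 0.55037^2 = 0.302907
P(M+2) = 2 × 0.55037^1 × 0.44963^1 = 0.494926
P(M+4) = 0.44963^2 = 0.202167
The M+2 peak is largest (0.494926); scaling to 100 gives 61.2 : 100.0 : 40.8.

61.2 : 100.0 : 40.8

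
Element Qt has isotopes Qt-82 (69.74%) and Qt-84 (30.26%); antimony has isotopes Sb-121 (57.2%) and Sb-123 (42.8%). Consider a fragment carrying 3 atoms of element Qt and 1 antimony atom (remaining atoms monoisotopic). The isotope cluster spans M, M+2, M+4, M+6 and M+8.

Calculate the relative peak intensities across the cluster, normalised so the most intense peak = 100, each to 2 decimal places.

Element Qt pattern (n=3): 0.33919218 : 0.44152374 : 0.19157598 : 0.0277081
Antimony pattern (n=1): 0.5720 : 0.4280
Convolve the two distributions (both contribute in 2-u steps):
  M: 0.33919218×0.5720 = 0.194018
  M+2: 0.33919218×0.4280 + 0.44152374×0.5720 = 0.397726
  M+4: 0.44152374×0.4280 + 0.19157598×0.5720 = 0.298554
  M+6: 0.19157598×0.4280 + 0.0277081×0.5720 = 0.097844
  M+8: 0.0277081×0.4280 = 0.011859
Scale to base peak (0.397726) = 100: 48.78 : 100.00 : 75.07 : 24.60 : 2.98

48.78 : 100.00 : 75.07 : 24.60 : 2.98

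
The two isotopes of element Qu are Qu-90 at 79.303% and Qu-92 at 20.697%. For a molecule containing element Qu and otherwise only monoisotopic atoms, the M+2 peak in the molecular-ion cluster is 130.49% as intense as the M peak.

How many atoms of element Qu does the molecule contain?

For n independent Qu atoms, I(M+2)/I(M) = n · (abundance Qu-92) / (abundance Qu-90) = n · 0.20697/0.79303.
n = 1.3049 × 0.79303/0.20697 = 5.00 ≈ 5

5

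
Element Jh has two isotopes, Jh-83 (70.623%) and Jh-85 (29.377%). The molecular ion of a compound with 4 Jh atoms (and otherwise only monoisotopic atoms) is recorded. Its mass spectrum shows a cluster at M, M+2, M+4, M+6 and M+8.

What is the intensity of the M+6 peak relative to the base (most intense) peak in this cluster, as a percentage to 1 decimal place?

Binomial terms of (0.70623 + 0.29377)^4: M 0.2488, M+2 0.4139, M+4 0.2583, M+6 0.0716, M+8 0.0074 → M+2 is the base peak.
P(M+2) = C(4,1) × 0.70623^3 × 0.29377^1 = 4 × 0.35223985 × 0.29377 = 0.413910 (base)
P(M+6) = C(4,3) × 0.70623^1 × 0.29377^3 = 4 × 0.70623 × 0.02535259 = 0.071619
Relative intensity = 0.071619 / 0.413910 × 100 = 17.3

17.3%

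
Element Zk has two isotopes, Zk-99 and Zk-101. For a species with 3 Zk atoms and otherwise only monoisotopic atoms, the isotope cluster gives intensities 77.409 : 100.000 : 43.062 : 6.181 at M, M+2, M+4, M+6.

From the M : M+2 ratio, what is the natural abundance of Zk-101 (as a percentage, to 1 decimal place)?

30.1%

Let p = fractional abundance of Zk-99. I(M+2)/I(M) = [C(3,1)·p^2·(1−p)] / p^3 = 3·(1−p)/p = 100.000/77.409 = 1.2918
(1−p)/p = 1.2918/3 = 0.4306  ⇒  p = 1/(1 + 0.4306) = 0.6990
Zk-99: 69.9%, Zk-101: 30.1%.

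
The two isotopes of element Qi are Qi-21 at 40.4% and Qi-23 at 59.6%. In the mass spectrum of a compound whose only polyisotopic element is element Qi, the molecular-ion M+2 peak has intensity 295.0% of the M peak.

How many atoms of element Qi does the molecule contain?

2

For n independent Qi atoms, I(M+2)/I(M) = n · (abundance Qi-23) / (abundance Qi-21) = n · 0.596/0.404.
n = 2.950 × 0.404/0.596 = 2.00 ≈ 2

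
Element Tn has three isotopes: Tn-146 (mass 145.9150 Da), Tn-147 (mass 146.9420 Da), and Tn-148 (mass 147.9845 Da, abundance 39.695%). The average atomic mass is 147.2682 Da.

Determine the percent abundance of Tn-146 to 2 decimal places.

8.53%

The remaining 60.305% is split between Tn-146 (fraction x) and Tn-147 (fraction 0.60305 − x).
Substituting: 145.9150x + 146.9420(0.60305 − x) = 88.525752725
(145.9150 − 146.9420)x = -0.087620375  ⇒  x = 0.08532, y = 0.51773
Tn-146: 8.53%, Tn-147: 51.77%.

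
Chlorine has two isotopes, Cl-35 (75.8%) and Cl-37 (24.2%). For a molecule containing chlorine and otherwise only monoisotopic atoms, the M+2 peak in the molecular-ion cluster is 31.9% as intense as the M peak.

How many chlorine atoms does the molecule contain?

1

The M+2/M ratio from n Cl atoms is n · q/p = n · 0.242/0.758.
n = 0.319 × 0.758/0.242 = 1.00 ≈ 1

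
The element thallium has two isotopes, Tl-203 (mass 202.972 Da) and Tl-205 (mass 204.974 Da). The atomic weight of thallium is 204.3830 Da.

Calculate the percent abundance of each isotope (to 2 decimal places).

With x = fraction of Tl-203 (so Tl-205 is 1 − x):
202.972·x + 204.974·(1 − x) = 204.3830
(202.972 − 204.974)·x = 204.3830 − 204.974
x = -0.5910 / -2.002 = 0.29520 → 29.52% Tl-203, 70.48% Tl-205.

Tl-203: 29.52%, Tl-205: 70.48%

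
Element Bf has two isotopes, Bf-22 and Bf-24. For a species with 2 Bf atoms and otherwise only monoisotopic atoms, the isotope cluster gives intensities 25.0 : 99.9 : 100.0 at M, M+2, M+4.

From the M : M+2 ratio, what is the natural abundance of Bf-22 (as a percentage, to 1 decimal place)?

Let p = fractional abundance of Bf-22. I(M+2)/I(M) = [C(2,1)·p^1·(1−p)] / p^2 = 2·(1−p)/p = 99.9/25.0 = 3.9960
(1−p)/p = 3.9960/2 = 1.9980  ⇒  p = 1/(1 + 1.9980) = 0.3336
Bf-22: 33.4%, Bf-24: 66.6%.

33.4%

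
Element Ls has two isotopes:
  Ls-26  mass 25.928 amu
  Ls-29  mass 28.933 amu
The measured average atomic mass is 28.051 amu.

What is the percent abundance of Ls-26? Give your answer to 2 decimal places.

29.35%

Writing the weighted mean with unknown fraction x of Ls-26:
25.928·x + 28.933·(1 − x) = 28.051
(25.928 − 28.933)·x = 28.051 − 28.933
x = -0.882 / -3.005 = 0.29351 → 29.35% Ls-26, 70.65% Ls-29.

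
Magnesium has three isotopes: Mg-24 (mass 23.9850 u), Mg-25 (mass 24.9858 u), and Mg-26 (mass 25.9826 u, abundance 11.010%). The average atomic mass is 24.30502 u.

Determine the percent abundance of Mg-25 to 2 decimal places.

10.00%

The remaining 88.990% is split between Mg-24 (fraction x) and Mg-25 (fraction 0.88990 − x).
Substituting: 23.9850x + 24.9858(0.88990 − x) = 21.44433574
(23.9850 − 24.9858)x = -0.79052768  ⇒  x = 0.78990, y = 0.10000
Mg-24: 78.99%, Mg-25: 10.00%.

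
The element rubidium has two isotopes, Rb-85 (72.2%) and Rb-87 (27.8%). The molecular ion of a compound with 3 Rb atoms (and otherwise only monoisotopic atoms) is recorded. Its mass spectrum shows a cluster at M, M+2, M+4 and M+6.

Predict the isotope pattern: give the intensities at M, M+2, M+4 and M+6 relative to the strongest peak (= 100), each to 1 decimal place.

Expanding (0.722 + 0.278)^3:
P(M) = 0.722^3 = 0.376367
P(M+2) = 3 × 0.722^2 × 0.278^1 = 0.434751
P(M+4) = 3 × 0.722^1 × 0.278^2 = 0.167397
P(M+6) = 0.278^3 = 0.021485
The M+2 peak is largest (0.434751); scaling to 100 gives 86.6 : 100.0 : 38.5 : 4.9.

86.6 : 100.0 : 38.5 : 4.9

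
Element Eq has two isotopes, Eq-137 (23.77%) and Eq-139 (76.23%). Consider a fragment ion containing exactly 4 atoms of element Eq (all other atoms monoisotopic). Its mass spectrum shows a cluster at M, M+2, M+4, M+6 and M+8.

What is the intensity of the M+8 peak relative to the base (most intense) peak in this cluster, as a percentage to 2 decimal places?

80.17%

Term probabilities: M 0.0032, M+2 0.0410, M+4 0.1970, M+6 0.4212, M+8 0.3377. Base peak = M+6.
P(M+6) = C(4,3) × 0.2377^1 × 0.7623^3 = 4 × 0.2377 × 0.44297351 = 0.421179 (base)
P(M+8) = C(4,4) × 0.2377^0 × 0.7623^4 = 1 × 1.0000 × 0.33767871 = 0.337679
Relative intensity = 0.337679 / 0.421179 × 100 = 80.17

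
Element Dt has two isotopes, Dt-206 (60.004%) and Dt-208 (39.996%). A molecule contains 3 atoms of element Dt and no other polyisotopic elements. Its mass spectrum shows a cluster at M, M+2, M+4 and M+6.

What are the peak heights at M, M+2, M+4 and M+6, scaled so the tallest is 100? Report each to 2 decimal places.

50.01 : 100.00 : 66.66 : 14.81

Each Dt atom is independently Dt-206 (p = 0.60004) or Dt-208 (q = 0.39996); the cluster is the binomial expansion (p + q)^3.
P(M) = 0.60004^3 = 0.216043
P(M+2) = 3 × 0.60004^2 × 0.39996^1 = 0.432014
P(M+4) = 3 × 0.60004^1 × 0.39996^2 = 0.287962
P(M+6) = 0.39996^3 = 0.063981
The M+2 peak is largest (0.432014); scaling to 100 gives 50.01 : 100.00 : 66.66 : 14.81.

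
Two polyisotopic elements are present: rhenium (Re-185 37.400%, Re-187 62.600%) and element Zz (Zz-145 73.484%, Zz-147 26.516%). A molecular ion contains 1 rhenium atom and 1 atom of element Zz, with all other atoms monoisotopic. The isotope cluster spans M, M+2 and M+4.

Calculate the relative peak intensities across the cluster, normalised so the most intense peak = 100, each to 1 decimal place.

Rhenium pattern (n=1): 0.3740 : 0.6260
Element Zz pattern (n=1): 0.73484 : 0.26516
Convolve the two distributions (both contribute in 2-u steps):
  M: 0.3740×0.73484 = 0.274830
  M+2: 0.3740×0.26516 + 0.6260×0.73484 = 0.559180
  M+4: 0.6260×0.26516 = 0.165990
Scale to base peak (0.559180) = 100: 49.1 : 100.0 : 29.7

49.1 : 100.0 : 29.7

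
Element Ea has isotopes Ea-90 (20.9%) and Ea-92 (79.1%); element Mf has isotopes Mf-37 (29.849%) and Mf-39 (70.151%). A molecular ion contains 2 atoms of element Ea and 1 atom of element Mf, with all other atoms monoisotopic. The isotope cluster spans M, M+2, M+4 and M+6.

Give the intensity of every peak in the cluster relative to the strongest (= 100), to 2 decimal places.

Element Ea pattern (n=2): 0.043681 : 0.330638 : 0.625681
Element Mf pattern (n=1): 0.29849 : 0.70151
Convolve the two distributions (both contribute in 2-u steps):
  M: 0.043681×0.29849 = 0.013038
  M+2: 0.043681×0.70151 + 0.330638×0.29849 = 0.129335
  M+4: 0.330638×0.70151 + 0.625681×0.29849 = 0.418705
  M+6: 0.625681×0.70151 = 0.438921
Scale to base peak (0.438921) = 100: 2.97 : 29.47 : 95.39 : 100.00

2.97 : 29.47 : 95.39 : 100.00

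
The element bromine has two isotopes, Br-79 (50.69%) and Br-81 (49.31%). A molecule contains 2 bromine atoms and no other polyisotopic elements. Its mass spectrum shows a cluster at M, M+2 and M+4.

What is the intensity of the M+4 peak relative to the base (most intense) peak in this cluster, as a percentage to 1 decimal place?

48.6%

Term probabilities: M 0.2569, M+2 0.4999, M+4 0.2431. Base peak = M+2.
P(M+2) = C(2,1) × 0.5069^1 × 0.4931^1 = 2 × 0.5069 × 0.4931 = 0.499905 (base)
P(M+4) = C(2,2) × 0.5069^0 × 0.4931^2 = 1 × 1.0000 × 0.24314761 = 0.243148
Relative intensity = 0.243148 / 0.499905 × 100 = 48.6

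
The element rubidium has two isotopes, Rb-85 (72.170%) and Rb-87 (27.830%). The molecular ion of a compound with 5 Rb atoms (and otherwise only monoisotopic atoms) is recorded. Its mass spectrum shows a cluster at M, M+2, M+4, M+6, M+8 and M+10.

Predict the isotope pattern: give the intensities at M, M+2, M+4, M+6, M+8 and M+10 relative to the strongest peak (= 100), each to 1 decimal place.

Each Rb atom is independently Rb-85 (p = 0.72170) or Rb-87 (q = 0.27830); the cluster is the binomial expansion (p + q)^5.
P(M) = 0.72170^5 = 0.195787
P(M+2) = 5 × 0.72170^4 × 0.27830^1 = 0.377494
P(M+4) = 10 × 0.72170^3 × 0.27830^2 = 0.291136
P(M+6) = 10 × 0.72170^2 × 0.27830^3 = 0.112267
P(M+8) = 5 × 0.72170^1 × 0.27830^4 = 0.021646
P(M+10) = 0.27830^5 = 0.001669
The M+2 peak is largest (0.377494); scaling to 100 gives 51.9 : 100.0 : 77.1 : 29.7 : 5.7 : 0.4.

51.9 : 100.0 : 77.1 : 29.7 : 5.7 : 0.4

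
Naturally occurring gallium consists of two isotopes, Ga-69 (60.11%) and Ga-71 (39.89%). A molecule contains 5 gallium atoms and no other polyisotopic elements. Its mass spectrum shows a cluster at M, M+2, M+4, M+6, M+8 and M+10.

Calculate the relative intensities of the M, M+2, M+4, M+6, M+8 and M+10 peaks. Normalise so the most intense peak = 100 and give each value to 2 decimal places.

Each Ga atom is independently Ga-69 (p = 0.6011) or Ga-71 (q = 0.3989); the cluster is the binomial expansion (p + q)^5.
P(M) = 0.6011^5 = 0.078475
P(M+2) = 5 × 0.6011^4 × 0.3989^1 = 0.260388
P(M+4) = 10 × 0.6011^3 × 0.3989^2 = 0.345596
P(M+6) = 10 × 0.6011^2 × 0.3989^3 = 0.229343
P(M+8) = 5 × 0.6011^1 × 0.3989^4 = 0.076098
P(M+10) = 0.3989^5 = 0.010100
The M+4 peak is largest (0.345596); scaling to 100 gives 22.71 : 75.34 : 100.00 : 66.36 : 22.02 : 2.92.

22.71 : 75.34 : 100.00 : 66.36 : 22.02 : 2.92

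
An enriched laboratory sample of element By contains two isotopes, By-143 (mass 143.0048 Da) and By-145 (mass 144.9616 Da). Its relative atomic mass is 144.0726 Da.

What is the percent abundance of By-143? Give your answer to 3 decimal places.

Let x be the fractional abundance of By-143; then By-145 has abundance 1 − x.
143.0048·x + 144.9616·(1 − x) = 144.0726
(143.0048 − 144.9616)·x = 144.0726 − 144.9616
x = -0.8890 / -1.9568 = 0.45431 → 45.431% By-143, 54.569% By-145.

45.431%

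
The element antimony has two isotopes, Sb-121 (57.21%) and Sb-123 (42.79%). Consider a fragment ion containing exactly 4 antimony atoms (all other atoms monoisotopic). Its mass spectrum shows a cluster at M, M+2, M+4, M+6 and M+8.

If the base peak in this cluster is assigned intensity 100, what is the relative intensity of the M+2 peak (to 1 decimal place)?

89.1

Binomial terms of (0.5721 + 0.4279)^4: M 0.1071, M+2 0.3205, M+4 0.3596, M+6 0.1793, M+8 0.0335 → M+4 is the base peak.
P(M+4) = C(4,2) × 0.5721^2 × 0.4279^2 = 6 × 0.32729841 × 0.18309841 = 0.359567 (base)
P(M+2) = C(4,1) × 0.5721^3 × 0.4279^1 = 4 × 0.18724742 × 0.4279 = 0.320493
Relative intensity = 0.320493 / 0.359567 × 100 = 89.1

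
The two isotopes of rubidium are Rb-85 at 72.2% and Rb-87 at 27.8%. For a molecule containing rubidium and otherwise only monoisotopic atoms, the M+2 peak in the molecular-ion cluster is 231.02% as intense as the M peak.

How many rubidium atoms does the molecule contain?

6

For n independent Rb atoms, I(M+2)/I(M) = n · (abundance Rb-87) / (abundance Rb-85) = n · 0.278/0.722.
n = 2.3102 × 0.722/0.278 = 6.00 ≈ 6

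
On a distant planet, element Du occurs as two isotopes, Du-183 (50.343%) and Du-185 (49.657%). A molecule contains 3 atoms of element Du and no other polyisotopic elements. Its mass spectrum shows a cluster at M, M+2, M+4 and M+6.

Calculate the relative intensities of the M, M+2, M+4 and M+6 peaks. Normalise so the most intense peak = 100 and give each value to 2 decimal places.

Expanding (0.50343 + 0.49657)^3:
P(M) = 0.50343^3 = 0.127590
P(M+2) = 3 × 0.50343^2 × 0.49657^1 = 0.377555
P(M+4) = 3 × 0.50343^1 × 0.49657^2 = 0.372410
P(M+6) = 0.49657^3 = 0.122445
The M+2 peak is largest (0.377555); scaling to 100 gives 33.79 : 100.00 : 98.64 : 32.43.

33.79 : 100.00 : 98.64 : 32.43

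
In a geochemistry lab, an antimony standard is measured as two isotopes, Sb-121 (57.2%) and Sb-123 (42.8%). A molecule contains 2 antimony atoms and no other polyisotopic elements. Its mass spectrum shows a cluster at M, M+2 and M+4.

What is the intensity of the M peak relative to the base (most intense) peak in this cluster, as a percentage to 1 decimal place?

(0.572 + 0.428)^2 gives M 0.3272, M+2 0.4896, M+4 0.1832; the largest is M+2.
P(M+2) = C(2,1) × 0.572^1 × 0.428^1 = 2 × 0.5720 × 0.4280 = 0.489632 (base)
P(M) = C(2,0) × 0.572^2 × 0.428^0 = 1 × 0.327184 × 1.0000 = 0.327184
Relative intensity = 0.327184 / 0.489632 × 100 = 66.8

66.8%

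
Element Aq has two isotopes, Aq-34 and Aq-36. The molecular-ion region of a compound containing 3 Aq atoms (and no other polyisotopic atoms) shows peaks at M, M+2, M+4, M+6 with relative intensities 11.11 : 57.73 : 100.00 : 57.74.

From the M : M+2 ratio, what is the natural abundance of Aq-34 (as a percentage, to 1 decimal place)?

36.6%

Let p = fractional abundance of Aq-34. I(M+2)/I(M) = [C(3,1)·p^2·(1−p)] / p^3 = 3·(1−p)/p = 57.73/11.11 = 5.1962
(1−p)/p = 5.1962/3 = 1.7321  ⇒  p = 1/(1 + 1.7321) = 0.3660
Aq-34: 36.6%, Aq-36: 63.4%.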